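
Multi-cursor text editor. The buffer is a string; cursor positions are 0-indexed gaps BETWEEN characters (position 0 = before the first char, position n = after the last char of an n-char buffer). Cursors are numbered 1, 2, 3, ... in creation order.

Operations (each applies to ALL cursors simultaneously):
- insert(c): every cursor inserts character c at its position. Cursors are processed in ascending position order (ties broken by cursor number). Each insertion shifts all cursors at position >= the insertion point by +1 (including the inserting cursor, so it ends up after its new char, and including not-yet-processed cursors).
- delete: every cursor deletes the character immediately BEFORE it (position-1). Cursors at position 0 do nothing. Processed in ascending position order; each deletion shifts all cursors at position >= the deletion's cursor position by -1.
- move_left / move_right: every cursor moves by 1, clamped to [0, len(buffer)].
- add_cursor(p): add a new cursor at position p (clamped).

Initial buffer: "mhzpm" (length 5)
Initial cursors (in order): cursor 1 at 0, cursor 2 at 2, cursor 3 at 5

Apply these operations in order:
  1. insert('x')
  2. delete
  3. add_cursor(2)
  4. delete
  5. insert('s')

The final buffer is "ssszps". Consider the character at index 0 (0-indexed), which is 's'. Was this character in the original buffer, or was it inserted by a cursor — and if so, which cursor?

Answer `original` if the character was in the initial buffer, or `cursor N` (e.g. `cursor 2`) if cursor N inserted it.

After op 1 (insert('x')): buffer="xmhxzpmx" (len 8), cursors c1@1 c2@4 c3@8, authorship 1..2...3
After op 2 (delete): buffer="mhzpm" (len 5), cursors c1@0 c2@2 c3@5, authorship .....
After op 3 (add_cursor(2)): buffer="mhzpm" (len 5), cursors c1@0 c2@2 c4@2 c3@5, authorship .....
After op 4 (delete): buffer="zp" (len 2), cursors c1@0 c2@0 c4@0 c3@2, authorship ..
After op 5 (insert('s')): buffer="ssszps" (len 6), cursors c1@3 c2@3 c4@3 c3@6, authorship 124..3
Authorship (.=original, N=cursor N): 1 2 4 . . 3
Index 0: author = 1

Answer: cursor 1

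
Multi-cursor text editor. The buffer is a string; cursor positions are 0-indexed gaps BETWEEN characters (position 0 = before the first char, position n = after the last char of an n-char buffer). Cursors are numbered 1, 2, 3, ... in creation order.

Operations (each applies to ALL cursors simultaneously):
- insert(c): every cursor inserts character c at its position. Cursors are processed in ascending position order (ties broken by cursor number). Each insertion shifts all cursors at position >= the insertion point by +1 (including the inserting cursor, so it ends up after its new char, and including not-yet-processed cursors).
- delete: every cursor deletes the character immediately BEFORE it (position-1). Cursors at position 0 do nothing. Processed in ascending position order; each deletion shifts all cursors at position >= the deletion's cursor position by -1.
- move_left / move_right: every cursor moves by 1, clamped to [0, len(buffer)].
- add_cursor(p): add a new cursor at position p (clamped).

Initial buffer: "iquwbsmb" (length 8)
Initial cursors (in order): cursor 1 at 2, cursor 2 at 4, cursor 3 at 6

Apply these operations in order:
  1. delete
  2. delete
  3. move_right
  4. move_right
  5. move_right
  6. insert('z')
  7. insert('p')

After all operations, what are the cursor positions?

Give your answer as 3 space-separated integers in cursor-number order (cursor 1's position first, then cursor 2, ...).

After op 1 (delete): buffer="iubmb" (len 5), cursors c1@1 c2@2 c3@3, authorship .....
After op 2 (delete): buffer="mb" (len 2), cursors c1@0 c2@0 c3@0, authorship ..
After op 3 (move_right): buffer="mb" (len 2), cursors c1@1 c2@1 c3@1, authorship ..
After op 4 (move_right): buffer="mb" (len 2), cursors c1@2 c2@2 c3@2, authorship ..
After op 5 (move_right): buffer="mb" (len 2), cursors c1@2 c2@2 c3@2, authorship ..
After op 6 (insert('z')): buffer="mbzzz" (len 5), cursors c1@5 c2@5 c3@5, authorship ..123
After op 7 (insert('p')): buffer="mbzzzppp" (len 8), cursors c1@8 c2@8 c3@8, authorship ..123123

Answer: 8 8 8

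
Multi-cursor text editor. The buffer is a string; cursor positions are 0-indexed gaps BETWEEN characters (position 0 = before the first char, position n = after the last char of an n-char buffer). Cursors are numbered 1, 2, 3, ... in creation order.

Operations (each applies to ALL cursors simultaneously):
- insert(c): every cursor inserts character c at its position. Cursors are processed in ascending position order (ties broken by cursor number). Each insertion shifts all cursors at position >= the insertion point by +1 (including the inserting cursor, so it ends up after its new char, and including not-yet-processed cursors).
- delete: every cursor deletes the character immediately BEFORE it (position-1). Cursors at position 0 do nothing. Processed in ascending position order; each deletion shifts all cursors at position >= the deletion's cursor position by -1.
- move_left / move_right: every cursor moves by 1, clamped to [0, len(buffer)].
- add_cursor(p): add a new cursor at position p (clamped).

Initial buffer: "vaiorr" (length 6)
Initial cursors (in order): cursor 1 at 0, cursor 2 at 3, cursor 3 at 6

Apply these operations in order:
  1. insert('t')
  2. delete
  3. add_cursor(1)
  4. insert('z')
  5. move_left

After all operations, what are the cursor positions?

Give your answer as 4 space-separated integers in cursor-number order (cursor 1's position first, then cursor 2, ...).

Answer: 0 5 9 2

Derivation:
After op 1 (insert('t')): buffer="tvaitorrt" (len 9), cursors c1@1 c2@5 c3@9, authorship 1...2...3
After op 2 (delete): buffer="vaiorr" (len 6), cursors c1@0 c2@3 c3@6, authorship ......
After op 3 (add_cursor(1)): buffer="vaiorr" (len 6), cursors c1@0 c4@1 c2@3 c3@6, authorship ......
After op 4 (insert('z')): buffer="zvzaizorrz" (len 10), cursors c1@1 c4@3 c2@6 c3@10, authorship 1.4..2...3
After op 5 (move_left): buffer="zvzaizorrz" (len 10), cursors c1@0 c4@2 c2@5 c3@9, authorship 1.4..2...3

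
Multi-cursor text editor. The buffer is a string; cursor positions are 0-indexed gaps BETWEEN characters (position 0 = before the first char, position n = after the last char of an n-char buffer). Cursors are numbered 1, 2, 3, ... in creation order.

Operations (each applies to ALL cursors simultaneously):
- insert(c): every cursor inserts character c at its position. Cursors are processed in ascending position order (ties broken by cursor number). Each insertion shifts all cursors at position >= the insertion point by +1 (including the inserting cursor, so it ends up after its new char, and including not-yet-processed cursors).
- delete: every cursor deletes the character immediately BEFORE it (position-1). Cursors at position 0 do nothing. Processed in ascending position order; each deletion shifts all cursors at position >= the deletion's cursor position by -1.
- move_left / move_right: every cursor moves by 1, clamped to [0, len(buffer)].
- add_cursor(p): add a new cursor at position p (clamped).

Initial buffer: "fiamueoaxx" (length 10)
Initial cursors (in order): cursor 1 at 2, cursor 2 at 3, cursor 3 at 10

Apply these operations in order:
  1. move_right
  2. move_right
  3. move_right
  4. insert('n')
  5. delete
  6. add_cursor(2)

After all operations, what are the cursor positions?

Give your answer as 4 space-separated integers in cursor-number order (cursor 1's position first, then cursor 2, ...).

After op 1 (move_right): buffer="fiamueoaxx" (len 10), cursors c1@3 c2@4 c3@10, authorship ..........
After op 2 (move_right): buffer="fiamueoaxx" (len 10), cursors c1@4 c2@5 c3@10, authorship ..........
After op 3 (move_right): buffer="fiamueoaxx" (len 10), cursors c1@5 c2@6 c3@10, authorship ..........
After op 4 (insert('n')): buffer="fiamunenoaxxn" (len 13), cursors c1@6 c2@8 c3@13, authorship .....1.2....3
After op 5 (delete): buffer="fiamueoaxx" (len 10), cursors c1@5 c2@6 c3@10, authorship ..........
After op 6 (add_cursor(2)): buffer="fiamueoaxx" (len 10), cursors c4@2 c1@5 c2@6 c3@10, authorship ..........

Answer: 5 6 10 2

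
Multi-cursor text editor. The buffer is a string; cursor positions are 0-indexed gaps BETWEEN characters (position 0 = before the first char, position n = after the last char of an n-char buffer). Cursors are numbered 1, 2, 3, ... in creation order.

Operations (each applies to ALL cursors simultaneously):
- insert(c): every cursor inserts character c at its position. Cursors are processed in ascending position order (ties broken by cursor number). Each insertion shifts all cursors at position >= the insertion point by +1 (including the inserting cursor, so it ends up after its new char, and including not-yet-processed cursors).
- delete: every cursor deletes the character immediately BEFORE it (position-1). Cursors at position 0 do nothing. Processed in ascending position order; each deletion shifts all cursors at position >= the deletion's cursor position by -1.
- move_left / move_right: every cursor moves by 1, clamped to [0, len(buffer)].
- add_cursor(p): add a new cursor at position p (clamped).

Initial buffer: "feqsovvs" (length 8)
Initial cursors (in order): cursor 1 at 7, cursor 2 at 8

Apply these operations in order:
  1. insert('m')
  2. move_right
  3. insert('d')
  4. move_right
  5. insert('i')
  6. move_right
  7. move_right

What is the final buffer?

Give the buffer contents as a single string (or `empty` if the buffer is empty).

Answer: feqsovvmsdmidi

Derivation:
After op 1 (insert('m')): buffer="feqsovvmsm" (len 10), cursors c1@8 c2@10, authorship .......1.2
After op 2 (move_right): buffer="feqsovvmsm" (len 10), cursors c1@9 c2@10, authorship .......1.2
After op 3 (insert('d')): buffer="feqsovvmsdmd" (len 12), cursors c1@10 c2@12, authorship .......1.122
After op 4 (move_right): buffer="feqsovvmsdmd" (len 12), cursors c1@11 c2@12, authorship .......1.122
After op 5 (insert('i')): buffer="feqsovvmsdmidi" (len 14), cursors c1@12 c2@14, authorship .......1.12122
After op 6 (move_right): buffer="feqsovvmsdmidi" (len 14), cursors c1@13 c2@14, authorship .......1.12122
After op 7 (move_right): buffer="feqsovvmsdmidi" (len 14), cursors c1@14 c2@14, authorship .......1.12122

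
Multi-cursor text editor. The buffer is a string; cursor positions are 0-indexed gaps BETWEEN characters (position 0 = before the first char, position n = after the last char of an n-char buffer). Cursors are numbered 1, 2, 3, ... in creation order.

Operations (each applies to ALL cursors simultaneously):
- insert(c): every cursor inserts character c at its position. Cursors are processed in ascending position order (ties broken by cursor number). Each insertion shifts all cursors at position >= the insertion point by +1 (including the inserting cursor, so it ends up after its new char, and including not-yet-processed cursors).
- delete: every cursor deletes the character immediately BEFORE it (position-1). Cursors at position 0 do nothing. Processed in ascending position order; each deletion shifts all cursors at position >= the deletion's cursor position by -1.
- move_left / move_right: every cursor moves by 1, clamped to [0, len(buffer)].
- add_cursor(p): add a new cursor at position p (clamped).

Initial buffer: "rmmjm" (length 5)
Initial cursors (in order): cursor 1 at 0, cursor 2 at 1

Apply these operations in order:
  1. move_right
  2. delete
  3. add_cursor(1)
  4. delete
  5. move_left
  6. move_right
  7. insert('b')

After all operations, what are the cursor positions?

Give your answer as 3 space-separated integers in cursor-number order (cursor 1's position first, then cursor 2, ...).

After op 1 (move_right): buffer="rmmjm" (len 5), cursors c1@1 c2@2, authorship .....
After op 2 (delete): buffer="mjm" (len 3), cursors c1@0 c2@0, authorship ...
After op 3 (add_cursor(1)): buffer="mjm" (len 3), cursors c1@0 c2@0 c3@1, authorship ...
After op 4 (delete): buffer="jm" (len 2), cursors c1@0 c2@0 c3@0, authorship ..
After op 5 (move_left): buffer="jm" (len 2), cursors c1@0 c2@0 c3@0, authorship ..
After op 6 (move_right): buffer="jm" (len 2), cursors c1@1 c2@1 c3@1, authorship ..
After op 7 (insert('b')): buffer="jbbbm" (len 5), cursors c1@4 c2@4 c3@4, authorship .123.

Answer: 4 4 4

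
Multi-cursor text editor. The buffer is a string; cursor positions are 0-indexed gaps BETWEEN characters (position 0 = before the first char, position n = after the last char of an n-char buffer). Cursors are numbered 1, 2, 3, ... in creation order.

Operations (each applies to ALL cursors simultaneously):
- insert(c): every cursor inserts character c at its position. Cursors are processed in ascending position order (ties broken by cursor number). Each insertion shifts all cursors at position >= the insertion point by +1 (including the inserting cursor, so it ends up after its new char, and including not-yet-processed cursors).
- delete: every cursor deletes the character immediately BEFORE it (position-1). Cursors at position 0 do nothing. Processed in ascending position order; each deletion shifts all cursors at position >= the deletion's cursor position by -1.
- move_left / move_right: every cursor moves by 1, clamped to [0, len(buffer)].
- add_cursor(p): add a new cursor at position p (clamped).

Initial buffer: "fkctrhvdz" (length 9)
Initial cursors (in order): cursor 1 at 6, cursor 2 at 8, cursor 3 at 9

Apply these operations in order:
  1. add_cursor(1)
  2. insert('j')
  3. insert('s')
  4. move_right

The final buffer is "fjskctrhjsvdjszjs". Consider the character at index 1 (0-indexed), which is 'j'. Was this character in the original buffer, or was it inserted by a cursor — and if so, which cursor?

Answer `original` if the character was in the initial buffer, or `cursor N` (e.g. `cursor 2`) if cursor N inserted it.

Answer: cursor 4

Derivation:
After op 1 (add_cursor(1)): buffer="fkctrhvdz" (len 9), cursors c4@1 c1@6 c2@8 c3@9, authorship .........
After op 2 (insert('j')): buffer="fjkctrhjvdjzj" (len 13), cursors c4@2 c1@8 c2@11 c3@13, authorship .4.....1..2.3
After op 3 (insert('s')): buffer="fjskctrhjsvdjszjs" (len 17), cursors c4@3 c1@10 c2@14 c3@17, authorship .44.....11..22.33
After op 4 (move_right): buffer="fjskctrhjsvdjszjs" (len 17), cursors c4@4 c1@11 c2@15 c3@17, authorship .44.....11..22.33
Authorship (.=original, N=cursor N): . 4 4 . . . . . 1 1 . . 2 2 . 3 3
Index 1: author = 4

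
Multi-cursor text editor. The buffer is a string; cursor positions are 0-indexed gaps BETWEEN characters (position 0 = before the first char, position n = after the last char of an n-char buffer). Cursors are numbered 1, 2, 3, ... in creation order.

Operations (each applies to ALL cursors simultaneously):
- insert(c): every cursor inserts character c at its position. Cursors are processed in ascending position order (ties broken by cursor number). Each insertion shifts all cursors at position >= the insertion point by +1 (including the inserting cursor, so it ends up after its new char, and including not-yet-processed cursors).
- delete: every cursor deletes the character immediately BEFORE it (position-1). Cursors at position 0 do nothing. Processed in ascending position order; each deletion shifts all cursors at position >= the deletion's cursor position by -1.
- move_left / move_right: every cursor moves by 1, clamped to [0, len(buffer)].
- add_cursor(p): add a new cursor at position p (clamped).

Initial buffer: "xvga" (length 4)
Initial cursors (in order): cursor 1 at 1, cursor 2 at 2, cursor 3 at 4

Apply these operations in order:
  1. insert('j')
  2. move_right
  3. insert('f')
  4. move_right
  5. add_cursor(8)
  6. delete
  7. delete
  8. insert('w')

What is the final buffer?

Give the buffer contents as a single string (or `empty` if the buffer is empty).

Answer: xjwwww

Derivation:
After op 1 (insert('j')): buffer="xjvjgaj" (len 7), cursors c1@2 c2@4 c3@7, authorship .1.2..3
After op 2 (move_right): buffer="xjvjgaj" (len 7), cursors c1@3 c2@5 c3@7, authorship .1.2..3
After op 3 (insert('f')): buffer="xjvfjgfajf" (len 10), cursors c1@4 c2@7 c3@10, authorship .1.12.2.33
After op 4 (move_right): buffer="xjvfjgfajf" (len 10), cursors c1@5 c2@8 c3@10, authorship .1.12.2.33
After op 5 (add_cursor(8)): buffer="xjvfjgfajf" (len 10), cursors c1@5 c2@8 c4@8 c3@10, authorship .1.12.2.33
After op 6 (delete): buffer="xjvfgj" (len 6), cursors c1@4 c2@5 c4@5 c3@6, authorship .1.1.3
After op 7 (delete): buffer="xj" (len 2), cursors c1@2 c2@2 c3@2 c4@2, authorship .1
After op 8 (insert('w')): buffer="xjwwww" (len 6), cursors c1@6 c2@6 c3@6 c4@6, authorship .11234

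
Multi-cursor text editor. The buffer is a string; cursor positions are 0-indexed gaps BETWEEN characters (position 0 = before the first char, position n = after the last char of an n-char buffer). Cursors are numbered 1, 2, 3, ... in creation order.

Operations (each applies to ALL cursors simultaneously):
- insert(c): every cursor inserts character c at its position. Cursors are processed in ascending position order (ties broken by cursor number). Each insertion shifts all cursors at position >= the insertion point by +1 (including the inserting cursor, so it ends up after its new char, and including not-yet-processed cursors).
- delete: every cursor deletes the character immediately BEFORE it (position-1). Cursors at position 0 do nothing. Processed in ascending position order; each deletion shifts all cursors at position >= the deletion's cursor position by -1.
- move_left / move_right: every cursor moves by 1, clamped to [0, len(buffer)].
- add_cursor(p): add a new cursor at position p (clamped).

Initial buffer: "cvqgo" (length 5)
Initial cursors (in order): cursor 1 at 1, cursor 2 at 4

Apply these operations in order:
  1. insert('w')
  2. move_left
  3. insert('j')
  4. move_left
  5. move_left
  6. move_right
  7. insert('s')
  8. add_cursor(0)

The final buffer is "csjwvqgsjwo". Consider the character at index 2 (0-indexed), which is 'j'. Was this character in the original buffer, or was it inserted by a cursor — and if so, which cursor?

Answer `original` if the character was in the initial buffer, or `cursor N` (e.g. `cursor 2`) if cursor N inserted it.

Answer: cursor 1

Derivation:
After op 1 (insert('w')): buffer="cwvqgwo" (len 7), cursors c1@2 c2@6, authorship .1...2.
After op 2 (move_left): buffer="cwvqgwo" (len 7), cursors c1@1 c2@5, authorship .1...2.
After op 3 (insert('j')): buffer="cjwvqgjwo" (len 9), cursors c1@2 c2@7, authorship .11...22.
After op 4 (move_left): buffer="cjwvqgjwo" (len 9), cursors c1@1 c2@6, authorship .11...22.
After op 5 (move_left): buffer="cjwvqgjwo" (len 9), cursors c1@0 c2@5, authorship .11...22.
After op 6 (move_right): buffer="cjwvqgjwo" (len 9), cursors c1@1 c2@6, authorship .11...22.
After op 7 (insert('s')): buffer="csjwvqgsjwo" (len 11), cursors c1@2 c2@8, authorship .111...222.
After op 8 (add_cursor(0)): buffer="csjwvqgsjwo" (len 11), cursors c3@0 c1@2 c2@8, authorship .111...222.
Authorship (.=original, N=cursor N): . 1 1 1 . . . 2 2 2 .
Index 2: author = 1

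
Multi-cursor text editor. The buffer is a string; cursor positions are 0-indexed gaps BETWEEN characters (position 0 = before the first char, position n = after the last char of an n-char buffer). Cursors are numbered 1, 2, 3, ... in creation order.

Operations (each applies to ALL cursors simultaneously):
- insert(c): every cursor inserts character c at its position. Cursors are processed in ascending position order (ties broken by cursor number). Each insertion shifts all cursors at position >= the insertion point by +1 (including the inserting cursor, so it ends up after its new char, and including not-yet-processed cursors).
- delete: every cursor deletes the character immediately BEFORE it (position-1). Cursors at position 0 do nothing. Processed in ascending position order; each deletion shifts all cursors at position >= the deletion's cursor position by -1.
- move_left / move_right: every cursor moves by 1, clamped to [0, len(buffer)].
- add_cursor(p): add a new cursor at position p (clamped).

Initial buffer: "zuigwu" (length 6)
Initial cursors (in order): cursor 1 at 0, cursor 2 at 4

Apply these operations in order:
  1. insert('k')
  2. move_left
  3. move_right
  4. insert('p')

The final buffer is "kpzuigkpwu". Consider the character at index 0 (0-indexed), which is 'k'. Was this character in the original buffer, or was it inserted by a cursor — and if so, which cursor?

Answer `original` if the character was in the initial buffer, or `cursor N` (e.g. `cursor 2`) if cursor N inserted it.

Answer: cursor 1

Derivation:
After op 1 (insert('k')): buffer="kzuigkwu" (len 8), cursors c1@1 c2@6, authorship 1....2..
After op 2 (move_left): buffer="kzuigkwu" (len 8), cursors c1@0 c2@5, authorship 1....2..
After op 3 (move_right): buffer="kzuigkwu" (len 8), cursors c1@1 c2@6, authorship 1....2..
After op 4 (insert('p')): buffer="kpzuigkpwu" (len 10), cursors c1@2 c2@8, authorship 11....22..
Authorship (.=original, N=cursor N): 1 1 . . . . 2 2 . .
Index 0: author = 1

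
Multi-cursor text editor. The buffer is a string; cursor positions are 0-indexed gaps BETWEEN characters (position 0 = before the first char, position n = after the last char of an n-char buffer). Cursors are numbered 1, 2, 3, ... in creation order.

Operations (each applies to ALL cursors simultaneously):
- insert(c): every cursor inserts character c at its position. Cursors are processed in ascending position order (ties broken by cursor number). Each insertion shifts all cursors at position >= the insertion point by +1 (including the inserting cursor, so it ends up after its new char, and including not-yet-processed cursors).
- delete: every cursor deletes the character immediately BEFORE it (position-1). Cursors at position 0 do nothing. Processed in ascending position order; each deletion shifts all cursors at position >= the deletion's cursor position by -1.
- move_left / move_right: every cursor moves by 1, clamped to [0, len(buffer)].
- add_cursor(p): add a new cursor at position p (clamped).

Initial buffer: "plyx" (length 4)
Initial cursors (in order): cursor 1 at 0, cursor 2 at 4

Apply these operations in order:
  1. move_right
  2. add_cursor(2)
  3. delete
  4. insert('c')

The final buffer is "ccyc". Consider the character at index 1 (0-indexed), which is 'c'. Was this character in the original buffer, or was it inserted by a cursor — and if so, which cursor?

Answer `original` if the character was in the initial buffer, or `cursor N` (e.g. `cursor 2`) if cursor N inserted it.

After op 1 (move_right): buffer="plyx" (len 4), cursors c1@1 c2@4, authorship ....
After op 2 (add_cursor(2)): buffer="plyx" (len 4), cursors c1@1 c3@2 c2@4, authorship ....
After op 3 (delete): buffer="y" (len 1), cursors c1@0 c3@0 c2@1, authorship .
After op 4 (insert('c')): buffer="ccyc" (len 4), cursors c1@2 c3@2 c2@4, authorship 13.2
Authorship (.=original, N=cursor N): 1 3 . 2
Index 1: author = 3

Answer: cursor 3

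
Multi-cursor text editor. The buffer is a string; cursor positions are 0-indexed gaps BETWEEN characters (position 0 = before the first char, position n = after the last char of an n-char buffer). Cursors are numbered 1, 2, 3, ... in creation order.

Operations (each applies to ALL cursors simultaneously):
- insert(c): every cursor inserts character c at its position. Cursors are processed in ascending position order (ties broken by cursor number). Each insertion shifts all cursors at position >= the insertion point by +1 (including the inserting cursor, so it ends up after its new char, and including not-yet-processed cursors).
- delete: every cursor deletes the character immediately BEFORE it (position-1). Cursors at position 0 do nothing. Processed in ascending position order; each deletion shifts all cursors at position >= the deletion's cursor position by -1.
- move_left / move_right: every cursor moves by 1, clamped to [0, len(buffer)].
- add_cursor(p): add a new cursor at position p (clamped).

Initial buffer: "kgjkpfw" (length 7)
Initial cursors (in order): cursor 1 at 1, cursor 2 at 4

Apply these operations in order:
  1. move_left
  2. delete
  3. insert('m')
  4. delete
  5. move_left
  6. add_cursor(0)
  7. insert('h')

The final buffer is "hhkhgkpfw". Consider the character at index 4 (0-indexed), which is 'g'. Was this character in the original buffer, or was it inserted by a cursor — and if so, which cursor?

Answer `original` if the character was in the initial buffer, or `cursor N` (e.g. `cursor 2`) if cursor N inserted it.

After op 1 (move_left): buffer="kgjkpfw" (len 7), cursors c1@0 c2@3, authorship .......
After op 2 (delete): buffer="kgkpfw" (len 6), cursors c1@0 c2@2, authorship ......
After op 3 (insert('m')): buffer="mkgmkpfw" (len 8), cursors c1@1 c2@4, authorship 1..2....
After op 4 (delete): buffer="kgkpfw" (len 6), cursors c1@0 c2@2, authorship ......
After op 5 (move_left): buffer="kgkpfw" (len 6), cursors c1@0 c2@1, authorship ......
After op 6 (add_cursor(0)): buffer="kgkpfw" (len 6), cursors c1@0 c3@0 c2@1, authorship ......
After op 7 (insert('h')): buffer="hhkhgkpfw" (len 9), cursors c1@2 c3@2 c2@4, authorship 13.2.....
Authorship (.=original, N=cursor N): 1 3 . 2 . . . . .
Index 4: author = original

Answer: original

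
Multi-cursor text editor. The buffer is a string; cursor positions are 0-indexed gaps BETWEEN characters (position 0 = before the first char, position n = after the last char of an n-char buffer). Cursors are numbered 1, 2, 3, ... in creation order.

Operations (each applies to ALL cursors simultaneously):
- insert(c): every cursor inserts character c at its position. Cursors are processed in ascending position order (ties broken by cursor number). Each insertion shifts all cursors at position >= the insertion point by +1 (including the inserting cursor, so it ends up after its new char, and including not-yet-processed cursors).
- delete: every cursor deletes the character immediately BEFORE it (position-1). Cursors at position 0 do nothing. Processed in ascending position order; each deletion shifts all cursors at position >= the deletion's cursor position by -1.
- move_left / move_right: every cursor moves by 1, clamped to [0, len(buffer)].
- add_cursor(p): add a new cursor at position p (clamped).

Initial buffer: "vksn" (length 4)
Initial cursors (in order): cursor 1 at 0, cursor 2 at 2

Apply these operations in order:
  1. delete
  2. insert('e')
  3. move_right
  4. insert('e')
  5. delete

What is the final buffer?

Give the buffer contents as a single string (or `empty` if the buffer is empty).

Answer: evesn

Derivation:
After op 1 (delete): buffer="vsn" (len 3), cursors c1@0 c2@1, authorship ...
After op 2 (insert('e')): buffer="evesn" (len 5), cursors c1@1 c2@3, authorship 1.2..
After op 3 (move_right): buffer="evesn" (len 5), cursors c1@2 c2@4, authorship 1.2..
After op 4 (insert('e')): buffer="eveesen" (len 7), cursors c1@3 c2@6, authorship 1.12.2.
After op 5 (delete): buffer="evesn" (len 5), cursors c1@2 c2@4, authorship 1.2..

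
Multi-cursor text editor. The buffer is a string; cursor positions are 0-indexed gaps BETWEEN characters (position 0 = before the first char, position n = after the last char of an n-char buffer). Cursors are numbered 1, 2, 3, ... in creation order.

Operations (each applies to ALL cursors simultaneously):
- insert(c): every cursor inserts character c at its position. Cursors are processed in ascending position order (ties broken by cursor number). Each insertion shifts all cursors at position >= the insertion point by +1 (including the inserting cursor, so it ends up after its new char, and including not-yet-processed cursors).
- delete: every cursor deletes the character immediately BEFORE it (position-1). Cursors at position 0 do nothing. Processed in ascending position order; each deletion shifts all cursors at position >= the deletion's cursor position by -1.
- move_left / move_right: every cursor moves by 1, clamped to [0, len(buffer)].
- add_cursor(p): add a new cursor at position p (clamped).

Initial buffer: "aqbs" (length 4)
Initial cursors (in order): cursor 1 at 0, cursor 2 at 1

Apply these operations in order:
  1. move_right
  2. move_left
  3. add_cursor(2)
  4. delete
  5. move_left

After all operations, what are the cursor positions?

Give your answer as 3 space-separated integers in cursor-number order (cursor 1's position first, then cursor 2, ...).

Answer: 0 0 0

Derivation:
After op 1 (move_right): buffer="aqbs" (len 4), cursors c1@1 c2@2, authorship ....
After op 2 (move_left): buffer="aqbs" (len 4), cursors c1@0 c2@1, authorship ....
After op 3 (add_cursor(2)): buffer="aqbs" (len 4), cursors c1@0 c2@1 c3@2, authorship ....
After op 4 (delete): buffer="bs" (len 2), cursors c1@0 c2@0 c3@0, authorship ..
After op 5 (move_left): buffer="bs" (len 2), cursors c1@0 c2@0 c3@0, authorship ..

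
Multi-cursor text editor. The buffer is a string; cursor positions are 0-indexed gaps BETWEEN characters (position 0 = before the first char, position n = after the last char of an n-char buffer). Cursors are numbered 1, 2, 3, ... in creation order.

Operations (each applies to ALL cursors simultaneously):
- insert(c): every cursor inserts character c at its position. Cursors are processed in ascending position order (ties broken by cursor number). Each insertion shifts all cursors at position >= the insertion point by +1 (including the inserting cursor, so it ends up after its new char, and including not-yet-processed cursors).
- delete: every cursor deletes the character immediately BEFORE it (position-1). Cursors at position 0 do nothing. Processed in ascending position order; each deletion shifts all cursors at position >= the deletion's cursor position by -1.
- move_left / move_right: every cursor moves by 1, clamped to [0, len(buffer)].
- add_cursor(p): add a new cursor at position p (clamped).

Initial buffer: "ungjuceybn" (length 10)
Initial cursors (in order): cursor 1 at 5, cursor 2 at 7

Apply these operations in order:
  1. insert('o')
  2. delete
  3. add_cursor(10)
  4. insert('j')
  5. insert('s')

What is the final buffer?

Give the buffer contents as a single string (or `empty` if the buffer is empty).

Answer: ungjujscejsybnjs

Derivation:
After op 1 (insert('o')): buffer="ungjuoceoybn" (len 12), cursors c1@6 c2@9, authorship .....1..2...
After op 2 (delete): buffer="ungjuceybn" (len 10), cursors c1@5 c2@7, authorship ..........
After op 3 (add_cursor(10)): buffer="ungjuceybn" (len 10), cursors c1@5 c2@7 c3@10, authorship ..........
After op 4 (insert('j')): buffer="ungjujcejybnj" (len 13), cursors c1@6 c2@9 c3@13, authorship .....1..2...3
After op 5 (insert('s')): buffer="ungjujscejsybnjs" (len 16), cursors c1@7 c2@11 c3@16, authorship .....11..22...33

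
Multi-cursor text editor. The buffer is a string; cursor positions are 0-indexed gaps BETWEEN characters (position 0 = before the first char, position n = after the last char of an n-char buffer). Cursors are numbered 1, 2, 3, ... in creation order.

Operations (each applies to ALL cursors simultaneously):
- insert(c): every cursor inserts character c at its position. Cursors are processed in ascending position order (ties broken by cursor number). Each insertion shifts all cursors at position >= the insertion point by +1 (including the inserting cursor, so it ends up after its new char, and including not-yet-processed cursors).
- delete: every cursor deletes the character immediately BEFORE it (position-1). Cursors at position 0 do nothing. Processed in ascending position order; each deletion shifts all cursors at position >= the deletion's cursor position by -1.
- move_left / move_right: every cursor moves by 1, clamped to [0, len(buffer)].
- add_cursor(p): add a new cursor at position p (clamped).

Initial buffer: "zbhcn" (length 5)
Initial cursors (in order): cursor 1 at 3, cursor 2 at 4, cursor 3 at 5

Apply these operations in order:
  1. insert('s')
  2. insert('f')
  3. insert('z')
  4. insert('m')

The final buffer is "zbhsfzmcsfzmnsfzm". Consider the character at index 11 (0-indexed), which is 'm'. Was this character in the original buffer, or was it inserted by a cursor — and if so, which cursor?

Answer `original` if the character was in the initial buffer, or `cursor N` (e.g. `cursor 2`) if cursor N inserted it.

After op 1 (insert('s')): buffer="zbhscsns" (len 8), cursors c1@4 c2@6 c3@8, authorship ...1.2.3
After op 2 (insert('f')): buffer="zbhsfcsfnsf" (len 11), cursors c1@5 c2@8 c3@11, authorship ...11.22.33
After op 3 (insert('z')): buffer="zbhsfzcsfznsfz" (len 14), cursors c1@6 c2@10 c3@14, authorship ...111.222.333
After op 4 (insert('m')): buffer="zbhsfzmcsfzmnsfzm" (len 17), cursors c1@7 c2@12 c3@17, authorship ...1111.2222.3333
Authorship (.=original, N=cursor N): . . . 1 1 1 1 . 2 2 2 2 . 3 3 3 3
Index 11: author = 2

Answer: cursor 2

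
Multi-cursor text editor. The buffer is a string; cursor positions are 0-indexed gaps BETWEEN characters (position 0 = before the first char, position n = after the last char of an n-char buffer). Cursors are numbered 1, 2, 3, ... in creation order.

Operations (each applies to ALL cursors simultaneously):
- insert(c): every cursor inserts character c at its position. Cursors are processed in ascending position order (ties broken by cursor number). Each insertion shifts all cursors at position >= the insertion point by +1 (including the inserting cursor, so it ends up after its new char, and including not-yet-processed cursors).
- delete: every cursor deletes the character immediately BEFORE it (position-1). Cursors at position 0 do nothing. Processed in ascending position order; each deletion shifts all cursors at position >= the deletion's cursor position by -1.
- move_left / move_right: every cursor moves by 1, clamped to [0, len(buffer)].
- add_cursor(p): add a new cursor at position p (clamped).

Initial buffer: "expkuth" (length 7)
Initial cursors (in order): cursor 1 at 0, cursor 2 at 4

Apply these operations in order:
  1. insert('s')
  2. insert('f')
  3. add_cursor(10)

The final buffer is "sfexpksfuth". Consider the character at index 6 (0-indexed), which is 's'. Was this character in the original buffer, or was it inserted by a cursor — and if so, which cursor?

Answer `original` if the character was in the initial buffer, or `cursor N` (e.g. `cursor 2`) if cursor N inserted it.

After op 1 (insert('s')): buffer="sexpksuth" (len 9), cursors c1@1 c2@6, authorship 1....2...
After op 2 (insert('f')): buffer="sfexpksfuth" (len 11), cursors c1@2 c2@8, authorship 11....22...
After op 3 (add_cursor(10)): buffer="sfexpksfuth" (len 11), cursors c1@2 c2@8 c3@10, authorship 11....22...
Authorship (.=original, N=cursor N): 1 1 . . . . 2 2 . . .
Index 6: author = 2

Answer: cursor 2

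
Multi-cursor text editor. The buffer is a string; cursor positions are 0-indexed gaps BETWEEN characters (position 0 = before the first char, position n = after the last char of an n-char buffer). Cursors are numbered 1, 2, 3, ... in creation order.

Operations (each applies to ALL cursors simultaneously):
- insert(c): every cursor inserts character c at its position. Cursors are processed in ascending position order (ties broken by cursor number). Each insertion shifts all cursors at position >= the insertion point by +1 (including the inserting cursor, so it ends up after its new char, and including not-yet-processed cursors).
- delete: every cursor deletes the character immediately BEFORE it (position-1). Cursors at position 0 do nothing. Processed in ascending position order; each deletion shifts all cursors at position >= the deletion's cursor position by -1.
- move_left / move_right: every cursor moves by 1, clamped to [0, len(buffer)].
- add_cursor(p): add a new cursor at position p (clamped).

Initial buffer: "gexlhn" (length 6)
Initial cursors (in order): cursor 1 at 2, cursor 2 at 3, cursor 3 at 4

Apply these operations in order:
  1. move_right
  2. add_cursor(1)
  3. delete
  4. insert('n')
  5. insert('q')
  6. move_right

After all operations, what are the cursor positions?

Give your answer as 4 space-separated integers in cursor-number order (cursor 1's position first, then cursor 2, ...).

Answer: 10 10 10 3

Derivation:
After op 1 (move_right): buffer="gexlhn" (len 6), cursors c1@3 c2@4 c3@5, authorship ......
After op 2 (add_cursor(1)): buffer="gexlhn" (len 6), cursors c4@1 c1@3 c2@4 c3@5, authorship ......
After op 3 (delete): buffer="en" (len 2), cursors c4@0 c1@1 c2@1 c3@1, authorship ..
After op 4 (insert('n')): buffer="nennnn" (len 6), cursors c4@1 c1@5 c2@5 c3@5, authorship 4.123.
After op 5 (insert('q')): buffer="nqennnqqqn" (len 10), cursors c4@2 c1@9 c2@9 c3@9, authorship 44.123123.
After op 6 (move_right): buffer="nqennnqqqn" (len 10), cursors c4@3 c1@10 c2@10 c3@10, authorship 44.123123.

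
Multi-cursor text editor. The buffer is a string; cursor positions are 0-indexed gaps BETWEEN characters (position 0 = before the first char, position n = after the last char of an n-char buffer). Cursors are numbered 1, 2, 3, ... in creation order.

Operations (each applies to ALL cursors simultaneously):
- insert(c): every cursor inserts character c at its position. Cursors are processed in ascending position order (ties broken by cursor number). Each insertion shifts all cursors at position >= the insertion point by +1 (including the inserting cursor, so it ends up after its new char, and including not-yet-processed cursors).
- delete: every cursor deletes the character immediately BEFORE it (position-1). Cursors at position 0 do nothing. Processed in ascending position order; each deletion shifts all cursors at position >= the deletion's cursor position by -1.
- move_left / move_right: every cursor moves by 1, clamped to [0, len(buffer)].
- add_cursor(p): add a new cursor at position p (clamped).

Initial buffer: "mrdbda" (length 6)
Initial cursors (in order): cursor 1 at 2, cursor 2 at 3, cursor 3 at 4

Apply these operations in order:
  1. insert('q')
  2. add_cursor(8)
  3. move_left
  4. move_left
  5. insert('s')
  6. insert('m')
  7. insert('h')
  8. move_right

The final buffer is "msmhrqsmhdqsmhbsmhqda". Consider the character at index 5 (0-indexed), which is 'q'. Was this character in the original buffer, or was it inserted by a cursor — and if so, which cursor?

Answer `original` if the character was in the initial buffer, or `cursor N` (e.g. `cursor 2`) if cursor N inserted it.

Answer: cursor 1

Derivation:
After op 1 (insert('q')): buffer="mrqdqbqda" (len 9), cursors c1@3 c2@5 c3@7, authorship ..1.2.3..
After op 2 (add_cursor(8)): buffer="mrqdqbqda" (len 9), cursors c1@3 c2@5 c3@7 c4@8, authorship ..1.2.3..
After op 3 (move_left): buffer="mrqdqbqda" (len 9), cursors c1@2 c2@4 c3@6 c4@7, authorship ..1.2.3..
After op 4 (move_left): buffer="mrqdqbqda" (len 9), cursors c1@1 c2@3 c3@5 c4@6, authorship ..1.2.3..
After op 5 (insert('s')): buffer="msrqsdqsbsqda" (len 13), cursors c1@2 c2@5 c3@8 c4@10, authorship .1.12.23.43..
After op 6 (insert('m')): buffer="msmrqsmdqsmbsmqda" (len 17), cursors c1@3 c2@7 c3@11 c4@14, authorship .11.122.233.443..
After op 7 (insert('h')): buffer="msmhrqsmhdqsmhbsmhqda" (len 21), cursors c1@4 c2@9 c3@14 c4@18, authorship .111.1222.2333.4443..
After op 8 (move_right): buffer="msmhrqsmhdqsmhbsmhqda" (len 21), cursors c1@5 c2@10 c3@15 c4@19, authorship .111.1222.2333.4443..
Authorship (.=original, N=cursor N): . 1 1 1 . 1 2 2 2 . 2 3 3 3 . 4 4 4 3 . .
Index 5: author = 1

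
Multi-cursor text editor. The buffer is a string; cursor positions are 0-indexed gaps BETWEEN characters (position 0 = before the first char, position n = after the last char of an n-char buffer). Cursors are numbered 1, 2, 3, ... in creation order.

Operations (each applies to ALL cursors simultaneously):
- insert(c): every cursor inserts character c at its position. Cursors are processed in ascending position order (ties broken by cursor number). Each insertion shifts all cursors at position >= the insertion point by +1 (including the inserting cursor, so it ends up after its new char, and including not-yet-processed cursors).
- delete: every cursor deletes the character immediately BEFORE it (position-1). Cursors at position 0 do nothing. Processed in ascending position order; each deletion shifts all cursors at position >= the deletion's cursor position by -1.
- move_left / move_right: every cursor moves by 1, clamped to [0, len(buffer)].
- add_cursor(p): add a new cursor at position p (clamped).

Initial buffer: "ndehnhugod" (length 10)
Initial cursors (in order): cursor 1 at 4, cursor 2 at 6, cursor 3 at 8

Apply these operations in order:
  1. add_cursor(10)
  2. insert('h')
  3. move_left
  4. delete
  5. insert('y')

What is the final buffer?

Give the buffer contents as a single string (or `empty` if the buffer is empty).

After op 1 (add_cursor(10)): buffer="ndehnhugod" (len 10), cursors c1@4 c2@6 c3@8 c4@10, authorship ..........
After op 2 (insert('h')): buffer="ndehhnhhughodh" (len 14), cursors c1@5 c2@8 c3@11 c4@14, authorship ....1..2..3..4
After op 3 (move_left): buffer="ndehhnhhughodh" (len 14), cursors c1@4 c2@7 c3@10 c4@13, authorship ....1..2..3..4
After op 4 (delete): buffer="ndehnhuhoh" (len 10), cursors c1@3 c2@5 c3@7 c4@9, authorship ...1.2.3.4
After op 5 (insert('y')): buffer="ndeyhnyhuyhoyh" (len 14), cursors c1@4 c2@7 c3@10 c4@13, authorship ...11.22.33.44

Answer: ndeyhnyhuyhoyh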